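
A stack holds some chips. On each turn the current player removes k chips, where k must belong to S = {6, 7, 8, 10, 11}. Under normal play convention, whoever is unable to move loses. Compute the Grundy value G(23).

n :  0  1  2  3  4  5  6  7  8  9 10 11 12 13 14 15 16 17 18 19 20 21 22 23
G :  0  0  0  0  0  0  1  1  1  1  1  1  2  2  2  2  2  0  0  0  0  0  0  1

1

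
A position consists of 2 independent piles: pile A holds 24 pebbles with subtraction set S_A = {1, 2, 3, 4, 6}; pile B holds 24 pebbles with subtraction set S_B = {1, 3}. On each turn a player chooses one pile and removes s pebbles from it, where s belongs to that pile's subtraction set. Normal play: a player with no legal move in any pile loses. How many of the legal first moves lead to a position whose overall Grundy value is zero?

Pile A, S = {1, 2, 3, 4, 6}:
n :  0  1  2  3  4  5  6  7  8  9 10 11 12 13 14 15 16 17 18 19 20 21 22 23 24
G :  0  1  2  3  4  0  1  2  3  4  0  1  2  3  4  0  1  2  3  4  0  1  2  3  4
G_A(24) = 4.
Pile B, S = {1, 3}:
n :  0  1  2  3  4  5  6  7  8  9 10 11 12 13 14 15 16 17 18 19 20 21 22 23 24
G :  0  1  0  1  0  1  0  1  0  1  0  1  0  1  0  1  0  1  0  1  0  1  0  1  0
G_B(24) = 0.
Combined Grundy value = 4 ⊕ 0 = 4.
A winning move leaves total XOR = 0, i.e. changes one component's Grundy value g to g ⊕ X where X is the current total.
Pile A: need g' = 4⊕4 = 0. Options: 24−1→G=3, 24−2→G=2, 24−3→G=1, 24−4→G=0, 24−6→G=3. Hits: 1.
Pile B: need g' = 0⊕4 = 4. Options: 24−1→G=1, 24−3→G=1. Hits: 0.

1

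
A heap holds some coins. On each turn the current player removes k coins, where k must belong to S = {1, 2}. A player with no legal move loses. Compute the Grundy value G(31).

1

n :  0  1  2  3  4  5  6  7  8  9 10 11 12 13 14 15 16 17 18 19 20 21 22 23 24 25 26 27 28 29 30 31
G :  0  1  2  0  1  2  0  1  2  0  1  2  0  1  2  0  1  2  0  1  2  0  1  2  0  1  2  0  1  2  0  1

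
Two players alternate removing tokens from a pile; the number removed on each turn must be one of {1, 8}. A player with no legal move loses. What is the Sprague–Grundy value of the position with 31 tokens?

n :  0  1  2  3  4  5  6  7  8  9 10 11 12 13 14 15 16 17 18 19 20 21 22 23 24 25 26 27 28 29 30 31
G :  0  1  0  1  0  1  0  1  2  0  1  0  1  0  1  0  1  2  0  1  0  1  0  1  0  1  2  0  1  0  1  0

0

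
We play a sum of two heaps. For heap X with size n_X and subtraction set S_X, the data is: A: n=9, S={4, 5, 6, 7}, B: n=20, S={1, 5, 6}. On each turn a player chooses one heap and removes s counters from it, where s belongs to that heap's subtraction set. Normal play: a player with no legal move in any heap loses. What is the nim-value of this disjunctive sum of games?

1

Heap A, S = {4, 5, 6, 7}:
G(0) = 0
G(1) = mex{} = 0
G(2) = mex{} = 0
G(3) = mex{} = 0
G(4) = mex{0} = 1
G(5) = mex{0,0} = 1
G(6) = mex{0,0,0} = 1
G(7) = mex{0,0,0,0} = 1
G(8) = mex{1,0,0,0} = 2
G(9) = mex{1,1,0,0} = 2
G_A(9) = 2.
Heap B, S = {1, 5, 6}:
G(0) = 0
G(1) = mex{0} = 1
G(2) = mex{1} = 0
G(3) = mex{0} = 1
G(4) = mex{1} = 0
G(5) = mex{0,0} = 1
G(6) = mex{1,1,0} = 2
G(7) = mex{2,0,1} = 3
G(8) = mex{3,1,0} = 2
G(9) = mex{2,0,1} = 3
G(10) = mex{3,1,0} = 2
G(11) = mex{2,2,1} = 0
G(12) = mex{0,3,2} = 1
G(13) = mex{1,2,3} = 0
G(14) = mex{0,3,2} = 1
G(15) = mex{1,2,3} = 0
G(16) = mex{0,0,2} = 1
G(17) = mex{1,1,0} = 2
G(18) = mex{2,0,1} = 3
G(19) = mex{3,1,0} = 2
G(20) = mex{2,0,1} = 3
G_B(20) = 3.
Combined Grundy value = 2 ⊕ 3 = 1.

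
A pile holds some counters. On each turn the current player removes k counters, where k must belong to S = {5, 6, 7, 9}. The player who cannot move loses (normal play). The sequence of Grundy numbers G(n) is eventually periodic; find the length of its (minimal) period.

14

G(0) = 0
G(1) = mex{} = 0
G(2) = mex{} = 0
G(3) = mex{} = 0
G(4) = mex{} = 0
G(5) = mex{0} = 1
G(6) = mex{0,0} = 1
G(7) = mex{0,0,0} = 1
G(8) = mex{0,0,0} = 1
G(9) = mex{0,0,0,0} = 1
G(10) = mex{1,0,0,0} = 2
G(11) = mex{1,1,0,0} = 2
G(12) = mex{1,1,1,0} = 2
G(13) = mex{1,1,1,0} = 2
G(14) = mex{1,1,1,1} = 0
G(15) = mex{2,1,1,1} = 0
G(16) = mex{2,2,1,1} = 0
G(17) = mex{2,2,2,1} = 0
G(18) = mex{2,2,2,1} = 0
G(19) = mex{0,2,2,2} = 1
G(20) = mex{0,0,2,2} = 1
G(21) = mex{0,0,0,2} = 1
G(22) = mex{0,0,0,2} = 1
G(23) = mex{0,0,0,0} = 1
G(24) = mex{1,0,0,0} = 2
G(25) = mex{1,1,0,0} = 2
G(26) = mex{1,1,1,0} = 2
G(27) = mex{1,1,1,0} = 2
G(28) = mex{1,1,1,1} = 0
G(29) = mex{2,1,1,1} = 0
G(n+14) = G(n) holds for n = 0,…,8 (a full window of length max(S) = 9), so the sequence is purely periodic with period 14.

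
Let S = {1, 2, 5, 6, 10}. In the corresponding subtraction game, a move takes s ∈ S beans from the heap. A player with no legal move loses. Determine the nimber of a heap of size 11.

n :  0  1  2  3  4  5  6  7  8  9 10 11
G :  0  1  2  0  1  2  3  0  1  2  3  0

0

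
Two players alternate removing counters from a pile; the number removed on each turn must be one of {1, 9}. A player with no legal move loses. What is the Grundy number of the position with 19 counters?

n :  0  1  2  3  4  5  6  7  8  9 10 11 12 13 14 15 16 17 18 19
G :  0  1  0  1  0  1  0  1  0  1  0  1  0  1  0  1  0  1  0  1

1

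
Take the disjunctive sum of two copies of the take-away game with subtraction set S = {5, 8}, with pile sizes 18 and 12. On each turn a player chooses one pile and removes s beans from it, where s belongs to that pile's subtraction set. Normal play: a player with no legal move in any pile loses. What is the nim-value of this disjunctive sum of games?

All piles use S = {5, 8}:
n :  0  1  2  3  4  5  6  7  8  9 10 11 12 13 14 15 16 17 18
G :  0  0  0  0  0  1  1  1  1  1  2  2  2  0  0  0  0  0  1
Pile A: G(18) = 1.
Pile B: G(12) = 2.
Combined Grundy value = 1 ⊕ 2 = 3.

3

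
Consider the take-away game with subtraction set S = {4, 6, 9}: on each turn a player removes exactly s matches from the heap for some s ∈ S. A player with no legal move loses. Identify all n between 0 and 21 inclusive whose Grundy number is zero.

0, 1, 2, 3, 13, 14, 15, 16

G(0) = 0
G(1) = mex{} = 0
G(2) = mex{} = 0
G(3) = mex{} = 0
G(4) = mex{0} = 1
G(5) = mex{0} = 1
G(6) = mex{0,0} = 1
G(7) = mex{0,0} = 1
G(8) = mex{1,0} = 2
G(9) = mex{1,0,0} = 2
G(10) = mex{1,1,0} = 2
G(11) = mex{1,1,0} = 2
G(12) = mex{2,1,0} = 3
G(13) = mex{2,1,1} = 0
G(14) = mex{2,2,1} = 0
G(15) = mex{2,2,1} = 0
G(16) = mex{3,2,1} = 0
G(17) = mex{0,2,2} = 1
G(18) = mex{0,3,2} = 1
G(19) = mex{0,0,2} = 1
G(20) = mex{0,0,2} = 1
G(21) = mex{1,0,3} = 2
P-positions are exactly the n with G(n) = 0.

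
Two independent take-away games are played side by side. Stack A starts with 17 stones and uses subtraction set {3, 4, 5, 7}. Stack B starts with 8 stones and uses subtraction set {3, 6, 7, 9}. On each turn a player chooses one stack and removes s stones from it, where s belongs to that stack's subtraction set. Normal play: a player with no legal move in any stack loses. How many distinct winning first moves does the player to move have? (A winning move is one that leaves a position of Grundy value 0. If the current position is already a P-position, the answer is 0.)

0

Stack A, S = {3, 4, 5, 7}:
G(0) = 0
G(1) = mex{} = 0
G(2) = mex{} = 0
G(3) = mex{0} = 1
G(4) = mex{0,0} = 1
G(5) = mex{0,0,0} = 1
G(6) = mex{1,0,0} = 2
G(7) = mex{1,1,0,0} = 2
G(8) = mex{1,1,1,0} = 2
G(9) = mex{2,1,1,0} = 3
G(10) = mex{2,2,1,1} = 0
G(11) = mex{2,2,2,1} = 0
G(12) = mex{3,2,2,1} = 0
G(13) = mex{0,3,2,2} = 1
G(14) = mex{0,0,3,2} = 1
G(15) = mex{0,0,0,2} = 1
G(16) = mex{1,0,0,3} = 2
G(17) = mex{1,1,0,0} = 2
G_A(17) = 2.
Stack B, S = {3, 6, 7, 9}:
n : 0 1 2 3 4 5 6 7 8
G : 0 0 0 1 1 1 2 2 2
G_B(8) = 2.
Combined Grundy value = 2 ⊕ 2 = 0.
A winning move leaves total XOR = 0, i.e. changes one component's Grundy value g to g ⊕ X where X is the current total.
Stack A: target g' = 2⊕0 = 2, but every legal move changes the Grundy value (mex property), so 0 moves.
Stack B: target g' = 2⊕0 = 2, but every legal move changes the Grundy value (mex property), so 0 moves.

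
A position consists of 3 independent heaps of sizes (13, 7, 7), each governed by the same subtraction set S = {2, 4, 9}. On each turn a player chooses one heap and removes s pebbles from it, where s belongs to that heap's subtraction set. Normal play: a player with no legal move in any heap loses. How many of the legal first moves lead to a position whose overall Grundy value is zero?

0

All heaps use S = {2, 4, 9}:
G(0) = 0
G(1) = mex{} = 0
G(2) = mex{0} = 1
G(3) = mex{0} = 1
G(4) = mex{1,0} = 2
G(5) = mex{1,0} = 2
G(6) = mex{2,1} = 0
G(7) = mex{2,1} = 0
G(8) = mex{0,2} = 1
G(9) = mex{0,2,0} = 1
G(10) = mex{1,0,0} = 2
G(11) = mex{1,0,1} = 2
G(12) = mex{2,1,1} = 0
G(13) = mex{2,1,2} = 0
Heap A: G(13) = 0.
Heap B: G(7) = 0.
Heap C: G(7) = 0.
Combined Grundy value = 0 ⊕ 0 ⊕ 0 = 0.
A winning move leaves total XOR = 0, i.e. changes one component's Grundy value g to g ⊕ X where X is the current total.
Heap A: target g' = 0⊕0 = 0, but every legal move changes the Grundy value (mex property), so 0 moves.
Heap B: target g' = 0⊕0 = 0, but every legal move changes the Grundy value (mex property), so 0 moves.
Heap C: target g' = 0⊕0 = 0, but every legal move changes the Grundy value (mex property), so 0 moves.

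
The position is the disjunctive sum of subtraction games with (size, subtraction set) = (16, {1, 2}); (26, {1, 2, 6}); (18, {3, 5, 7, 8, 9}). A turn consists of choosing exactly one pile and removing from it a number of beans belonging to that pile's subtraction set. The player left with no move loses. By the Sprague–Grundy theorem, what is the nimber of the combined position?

1

Pile A, S = {1, 2}:
G(0) = 0
G(1) = mex{0} = 1
G(2) = mex{1,0} = 2
G(3) = mex{2,1} = 0
G(4) = mex{0,2} = 1
G(5) = mex{1,0} = 2
G(6) = mex{2,1} = 0
G(7) = mex{0,2} = 1
G(8) = mex{1,0} = 2
G(9) = mex{2,1} = 0
G(10) = mex{0,2} = 1
G(11) = mex{1,0} = 2
G(12) = mex{2,1} = 0
G(13) = mex{0,2} = 1
G(14) = mex{1,0} = 2
G(15) = mex{2,1} = 0
G(16) = mex{0,2} = 1
G_A(16) = 1.
Pile B, S = {1, 2, 6}:
G(0) = 0
G(1) = mex{0} = 1
G(2) = mex{1,0} = 2
G(3) = mex{2,1} = 0
G(4) = mex{0,2} = 1
G(5) = mex{1,0} = 2
G(6) = mex{2,1,0} = 3
G(7) = mex{3,2,1} = 0
G(8) = mex{0,3,2} = 1
G(9) = mex{1,0,0} = 2
G(10) = mex{2,1,1} = 0
G(11) = mex{0,2,2} = 1
G(12) = mex{1,0,3} = 2
G(13) = mex{2,1,0} = 3
G(14) = mex{3,2,1} = 0
G(15) = mex{0,3,2} = 1
G(16) = mex{1,0,0} = 2
G(17) = mex{2,1,1} = 0
G(18) = mex{0,2,2} = 1
G(19) = mex{1,0,3} = 2
G(20) = mex{2,1,0} = 3
G(21) = mex{3,2,1} = 0
G(22) = mex{0,3,2} = 1
G(23) = mex{1,0,0} = 2
G(24) = mex{2,1,1} = 0
G(25) = mex{0,2,2} = 1
G(26) = mex{1,0,3} = 2
G_B(26) = 2.
Pile C, S = {3, 5, 7, 8, 9}:
G(0) = 0
G(1) = mex{} = 0
G(2) = mex{} = 0
G(3) = mex{0} = 1
G(4) = mex{0} = 1
G(5) = mex{0,0} = 1
G(6) = mex{1,0} = 2
G(7) = mex{1,0,0} = 2
G(8) = mex{1,1,0,0} = 2
G(9) = mex{2,1,0,0,0} = 3
G(10) = mex{2,1,1,0,0} = 3
G(11) = mex{2,2,1,1,0} = 3
G(12) = mex{3,2,1,1,1} = 0
G(13) = mex{3,2,2,1,1} = 0
G(14) = mex{3,3,2,2,1} = 0
G(15) = mex{0,3,2,2,2} = 1
G(16) = mex{0,3,3,2,2} = 1
G(17) = mex{0,0,3,3,2} = 1
G(18) = mex{1,0,3,3,3} = 2
G_C(18) = 2.
Combined Grundy value = 1 ⊕ 2 ⊕ 2 = 1.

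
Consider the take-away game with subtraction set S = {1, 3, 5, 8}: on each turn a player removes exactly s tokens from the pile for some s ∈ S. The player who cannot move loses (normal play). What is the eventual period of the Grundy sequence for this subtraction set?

G(0) = 0
G(1) = mex{0} = 1
G(2) = mex{1} = 0
G(3) = mex{0,0} = 1
G(4) = mex{1,1} = 0
G(5) = mex{0,0,0} = 1
G(6) = mex{1,1,1} = 0
G(7) = mex{0,0,0} = 1
G(8) = mex{1,1,1,0} = 2
G(9) = mex{2,0,0,1} = 3
G(10) = mex{3,1,1,0} = 2
G(11) = mex{2,2,0,1} = 3
G(12) = mex{3,3,1,0} = 2
G(13) = mex{2,2,2,1} = 0
G(14) = mex{0,3,3,0} = 1
G(15) = mex{1,2,2,1} = 0
G(16) = mex{0,0,3,2} = 1
G(17) = mex{1,1,2,3} = 0
G(18) = mex{0,0,0,2} = 1
G(19) = mex{1,1,1,3} = 0
G(20) = mex{0,0,0,2} = 1
G(21) = mex{1,1,1,0} = 2
G(22) = mex{2,0,0,1} = 3
G(23) = mex{3,1,1,0} = 2
G(24) = mex{2,2,0,1} = 3
G(25) = mex{3,3,1,0} = 2
G(26) = mex{2,2,2,1} = 0
G(27) = mex{0,3,3,0} = 1
G(n+13) = G(n) holds for n = 0,…,7 (a full window of length max(S) = 8), so the sequence is purely periodic with period 13.

13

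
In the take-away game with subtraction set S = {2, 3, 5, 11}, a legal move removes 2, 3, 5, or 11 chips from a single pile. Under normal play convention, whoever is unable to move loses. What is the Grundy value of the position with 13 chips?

3

G(0) = 0
G(1) = mex{} = 0
G(2) = mex{0} = 1
G(3) = mex{0,0} = 1
G(4) = mex{1,0} = 2
G(5) = mex{1,1,0} = 2
G(6) = mex{2,1,0} = 3
G(7) = mex{2,2,1} = 0
G(8) = mex{3,2,1} = 0
G(9) = mex{0,3,2} = 1
G(10) = mex{0,0,2} = 1
G(11) = mex{1,0,3,0} = 2
G(12) = mex{1,1,0,0} = 2
G(13) = mex{2,1,0,1} = 3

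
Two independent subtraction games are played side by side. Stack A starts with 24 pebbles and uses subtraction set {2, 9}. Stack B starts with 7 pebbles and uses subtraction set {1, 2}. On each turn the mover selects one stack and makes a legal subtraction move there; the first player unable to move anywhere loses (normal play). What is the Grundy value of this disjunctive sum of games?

Stack A, S = {2, 9}:
G(0) = 0
G(1) = mex{} = 0
G(2) = mex{0} = 1
G(3) = mex{0} = 1
G(4) = mex{1} = 0
G(5) = mex{1} = 0
G(6) = mex{0} = 1
G(7) = mex{0} = 1
G(8) = mex{1} = 0
G(9) = mex{1,0} = 2
G(10) = mex{0,0} = 1
G(11) = mex{2,1} = 0
G(12) = mex{1,1} = 0
G(13) = mex{0,0} = 1
G(14) = mex{0,0} = 1
G(15) = mex{1,1} = 0
G(16) = mex{1,1} = 0
G(17) = mex{0,0} = 1
G(18) = mex{0,2} = 1
G(19) = mex{1,1} = 0
G(20) = mex{1,0} = 2
G(21) = mex{0,0} = 1
G(22) = mex{2,1} = 0
G(23) = mex{1,1} = 0
G(24) = mex{0,0} = 1
G_A(24) = 1.
Stack B, S = {1, 2}:
n : 0 1 2 3 4 5 6 7
G : 0 1 2 0 1 2 0 1
G_B(7) = 1.
Combined Grundy value = 1 ⊕ 1 = 0.

0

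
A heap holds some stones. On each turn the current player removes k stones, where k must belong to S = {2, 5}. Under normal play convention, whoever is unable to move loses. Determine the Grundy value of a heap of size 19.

2

n :  0  1  2  3  4  5  6  7  8  9 10 11 12 13 14 15 16 17 18 19
G :  0  0  1  1  0  2  1  0  0  1  1  0  2  1  0  0  1  1  0  2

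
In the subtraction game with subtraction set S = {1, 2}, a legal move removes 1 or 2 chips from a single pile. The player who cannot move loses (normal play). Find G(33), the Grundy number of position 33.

G(0) = 0
G(1) = mex{0} = 1
G(2) = mex{1,0} = 2
G(3) = mex{2,1} = 0
G(4) = mex{0,2} = 1
G(5) = mex{1,0} = 2
G(6) = mex{2,1} = 0
G(7) = mex{0,2} = 1
G(8) = mex{1,0} = 2
G(9) = mex{2,1} = 0
G(10) = mex{0,2} = 1
G(11) = mex{1,0} = 2
G(12) = mex{2,1} = 0
G(13) = mex{0,2} = 1
G(14) = mex{1,0} = 2
G(15) = mex{2,1} = 0
G(16) = mex{0,2} = 1
G(17) = mex{1,0} = 2
G(18) = mex{2,1} = 0
G(19) = mex{0,2} = 1
G(20) = mex{1,0} = 2
G(21) = mex{2,1} = 0
G(22) = mex{0,2} = 1
G(23) = mex{1,0} = 2
G(24) = mex{2,1} = 0
G(25) = mex{0,2} = 1
G(26) = mex{1,0} = 2
G(27) = mex{2,1} = 0
G(28) = mex{0,2} = 1
G(29) = mex{1,0} = 2
G(30) = mex{2,1} = 0
G(31) = mex{0,2} = 1
G(32) = mex{1,0} = 2
G(33) = mex{2,1} = 0

0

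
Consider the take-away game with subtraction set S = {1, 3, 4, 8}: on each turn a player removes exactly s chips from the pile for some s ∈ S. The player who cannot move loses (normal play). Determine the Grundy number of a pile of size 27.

n :  0  1  2  3  4  5  6  7  8  9 10 11 12 13 14 15 16 17 18 19 20 21 22 23 24 25 26 27
G :  0  1  0  1  2  3  2  0  1  0  1  2  3  2  0  1  0  1  2  3  2  0  1  0  1  2  3  2

2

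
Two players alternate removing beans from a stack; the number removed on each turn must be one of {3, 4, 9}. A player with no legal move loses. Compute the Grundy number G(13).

0

n :  0  1  2  3  4  5  6  7  8  9 10 11 12 13
G :  0  0  0  1  1  1  2  0  0  3  1  1  2  0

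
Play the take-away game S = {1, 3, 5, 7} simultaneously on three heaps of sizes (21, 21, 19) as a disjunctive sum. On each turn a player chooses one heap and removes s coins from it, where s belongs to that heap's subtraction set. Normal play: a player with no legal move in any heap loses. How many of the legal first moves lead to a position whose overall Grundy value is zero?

12

All heaps use S = {1, 3, 5, 7}:
n :  0  1  2  3  4  5  6  7  8  9 10 11 12 13 14 15 16 17 18 19 20 21
G :  0  1  0  1  0  1  0  1  0  1  0  1  0  1  0  1  0  1  0  1  0  1
Heap A: G(21) = 1.
Heap B: G(21) = 1.
Heap C: G(19) = 1.
Combined Grundy value = 1 ⊕ 1 ⊕ 1 = 1.
A winning move leaves total XOR = 0, i.e. changes one component's Grundy value g to g ⊕ X where X is the current total.
Heap A: need g' = 1⊕1 = 0. Options: 21−1→G=0, 21−3→G=0, 21−5→G=0, 21−7→G=0. Hits: 4.
Heap B: need g' = 1⊕1 = 0. Options: 21−1→G=0, 21−3→G=0, 21−5→G=0, 21−7→G=0. Hits: 4.
Heap C: need g' = 1⊕1 = 0. Options: 19−1→G=0, 19−3→G=0, 19−5→G=0, 19−7→G=0. Hits: 4.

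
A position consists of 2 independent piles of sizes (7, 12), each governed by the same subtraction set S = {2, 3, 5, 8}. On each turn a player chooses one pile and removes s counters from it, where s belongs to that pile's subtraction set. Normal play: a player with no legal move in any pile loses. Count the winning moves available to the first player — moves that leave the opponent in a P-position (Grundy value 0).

1

All piles use S = {2, 3, 5, 8}:
n :  0  1  2  3  4  5  6  7  8  9 10 11 12
G :  0  0  1  1  2  2  3  0  4  1  3  0  4
Pile A: G(7) = 0.
Pile B: G(12) = 4.
Combined Grundy value = 0 ⊕ 4 = 4.
A winning move leaves total XOR = 0, i.e. changes one component's Grundy value g to g ⊕ X where X is the current total.
Pile A: need g' = 0⊕4 = 4. Options: 7−2→G=2, 7−3→G=2, 7−5→G=1. Hits: 0.
Pile B: need g' = 4⊕4 = 0. Options: 12−2→G=3, 12−3→G=1, 12−5→G=0, 12−8→G=2. Hits: 1.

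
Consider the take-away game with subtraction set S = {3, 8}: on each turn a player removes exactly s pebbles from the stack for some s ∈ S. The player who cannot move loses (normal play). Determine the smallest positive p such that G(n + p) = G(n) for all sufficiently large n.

n :  0  1  2  3  4  5  6  7  8  9 10 11 12 13 14 15 16 17 18 19 20 21 22 23
G :  0  0  0  1  1  1  0  0  2  1  1  0  0  0  1  1  1  0  0  2  1  1  0  0
G(n+11) = G(n) holds for n = 0,…,7 (a full window of length max(S) = 8), so the sequence is purely periodic with period 11.

11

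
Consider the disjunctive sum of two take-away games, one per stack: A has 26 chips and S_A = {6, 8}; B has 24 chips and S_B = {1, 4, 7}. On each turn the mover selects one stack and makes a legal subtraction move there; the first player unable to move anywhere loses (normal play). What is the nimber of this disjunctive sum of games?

2

Stack A, S = {6, 8}:
n :  0  1  2  3  4  5  6  7  8  9 10 11 12 13 14 15 16 17 18 19 20 21 22 23 24 25 26
G :  0  0  0  0  0  0  1  1  1  1  1  1  2  2  0  0  0  0  0  0  1  1  1  1  1  1  2
G_A(26) = 2.
Stack B, S = {1, 4, 7}:
G(0) = 0
G(1) = mex{0} = 1
G(2) = mex{1} = 0
G(3) = mex{0} = 1
G(4) = mex{1,0} = 2
G(5) = mex{2,1} = 0
G(6) = mex{0,0} = 1
G(7) = mex{1,1,0} = 2
G(8) = mex{2,2,1} = 0
G(9) = mex{0,0,0} = 1
G(10) = mex{1,1,1} = 0
G(11) = mex{0,2,2} = 1
G(12) = mex{1,0,0} = 2
G(13) = mex{2,1,1} = 0
G(14) = mex{0,0,2} = 1
G(15) = mex{1,1,0} = 2
G(16) = mex{2,2,1} = 0
G(17) = mex{0,0,0} = 1
G(18) = mex{1,1,1} = 0
G(19) = mex{0,2,2} = 1
G(20) = mex{1,0,0} = 2
G(21) = mex{2,1,1} = 0
G(22) = mex{0,0,2} = 1
G(23) = mex{1,1,0} = 2
G(24) = mex{2,2,1} = 0
G_B(24) = 0.
Combined Grundy value = 2 ⊕ 0 = 2.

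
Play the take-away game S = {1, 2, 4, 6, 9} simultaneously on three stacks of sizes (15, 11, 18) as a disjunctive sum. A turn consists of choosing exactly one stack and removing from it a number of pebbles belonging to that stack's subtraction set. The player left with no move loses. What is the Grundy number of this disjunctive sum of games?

All stacks use S = {1, 2, 4, 6, 9}:
G(0) = 0
G(1) = mex{0} = 1
G(2) = mex{1,0} = 2
G(3) = mex{2,1} = 0
G(4) = mex{0,2,0} = 1
G(5) = mex{1,0,1} = 2
G(6) = mex{2,1,2,0} = 3
G(7) = mex{3,2,0,1} = 4
G(8) = mex{4,3,1,2} = 0
G(9) = mex{0,4,2,0,0} = 1
G(10) = mex{1,0,3,1,1} = 2
G(11) = mex{2,1,4,2,2} = 0
G(12) = mex{0,2,0,3,0} = 1
G(13) = mex{1,0,1,4,1} = 2
G(14) = mex{2,1,2,0,2} = 3
G(15) = mex{3,2,0,1,3} = 4
G(16) = mex{4,3,1,2,4} = 0
G(17) = mex{0,4,2,0,0} = 1
G(18) = mex{1,0,3,1,1} = 2
Stack A: G(15) = 4.
Stack B: G(11) = 0.
Stack C: G(18) = 2.
Combined Grundy value = 4 ⊕ 0 ⊕ 2 = 6.

6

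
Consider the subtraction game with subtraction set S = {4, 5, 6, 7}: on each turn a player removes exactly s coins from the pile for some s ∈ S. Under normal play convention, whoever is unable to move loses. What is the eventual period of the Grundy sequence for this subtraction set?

11

n :  0  1  2  3  4  5  6  7  8  9 10 11 12 13 14 15 16 17 18 19 20 21 22 23
G :  0  0  0  0  1  1  1  1  2  2  2  0  0  0  0  1  1  1  1  2  2  2  0  0
G(n+11) = G(n) holds for n = 0,…,6 (a full window of length max(S) = 7), so the sequence is purely periodic with period 11.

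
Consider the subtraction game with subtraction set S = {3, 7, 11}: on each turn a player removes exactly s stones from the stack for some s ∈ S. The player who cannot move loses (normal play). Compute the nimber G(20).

G(0) = 0
G(1) = mex{} = 0
G(2) = mex{} = 0
G(3) = mex{0} = 1
G(4) = mex{0} = 1
G(5) = mex{0} = 1
G(6) = mex{1} = 0
G(7) = mex{1,0} = 2
G(8) = mex{1,0} = 2
G(9) = mex{0,0} = 1
G(10) = mex{2,1} = 0
G(11) = mex{2,1,0} = 3
G(12) = mex{1,1,0} = 2
G(13) = mex{0,0,0} = 1
G(14) = mex{3,2,1} = 0
G(15) = mex{2,2,1} = 0
G(16) = mex{1,1,1} = 0
G(17) = mex{0,0,0} = 1
G(18) = mex{0,3,2} = 1
G(19) = mex{0,2,2} = 1
G(20) = mex{1,1,1} = 0

0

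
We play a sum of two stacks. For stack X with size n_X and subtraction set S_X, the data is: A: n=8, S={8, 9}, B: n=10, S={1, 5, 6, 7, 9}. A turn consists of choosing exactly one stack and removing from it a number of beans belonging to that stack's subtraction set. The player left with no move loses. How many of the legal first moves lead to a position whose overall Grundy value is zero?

Stack A, S = {8, 9}:
G(0) = 0
G(1) = mex{} = 0
G(2) = mex{} = 0
G(3) = mex{} = 0
G(4) = mex{} = 0
G(5) = mex{} = 0
G(6) = mex{} = 0
G(7) = mex{} = 0
G(8) = mex{0} = 1
G_A(8) = 1.
Stack B, S = {1, 5, 6, 7, 9}:
G(0) = 0
G(1) = mex{0} = 1
G(2) = mex{1} = 0
G(3) = mex{0} = 1
G(4) = mex{1} = 0
G(5) = mex{0,0} = 1
G(6) = mex{1,1,0} = 2
G(7) = mex{2,0,1,0} = 3
G(8) = mex{3,1,0,1} = 2
G(9) = mex{2,0,1,0,0} = 3
G(10) = mex{3,1,0,1,1} = 2
G_B(10) = 2.
Combined Grundy value = 1 ⊕ 2 = 3.
A winning move leaves total XOR = 0, i.e. changes one component's Grundy value g to g ⊕ X where X is the current total.
Stack A: need g' = 1⊕3 = 2. Options: 8−8→G=0. Hits: 0.
Stack B: need g' = 2⊕3 = 1. Options: 10−1→G=3, 10−5→G=1, 10−6→G=0, 10−7→G=1, 10−9→G=1. Hits: 3.

3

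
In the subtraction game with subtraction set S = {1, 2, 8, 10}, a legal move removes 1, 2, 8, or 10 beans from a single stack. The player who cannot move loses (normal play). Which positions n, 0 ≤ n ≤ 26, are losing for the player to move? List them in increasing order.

0, 3, 6, 9, 12, 15, 18, 21, 24

G(0) = 0
G(1) = mex{0} = 1
G(2) = mex{1,0} = 2
G(3) = mex{2,1} = 0
G(4) = mex{0,2} = 1
G(5) = mex{1,0} = 2
G(6) = mex{2,1} = 0
G(7) = mex{0,2} = 1
G(8) = mex{1,0,0} = 2
G(9) = mex{2,1,1} = 0
G(10) = mex{0,2,2,0} = 1
G(11) = mex{1,0,0,1} = 2
G(12) = mex{2,1,1,2} = 0
G(13) = mex{0,2,2,0} = 1
G(14) = mex{1,0,0,1} = 2
G(15) = mex{2,1,1,2} = 0
G(16) = mex{0,2,2,0} = 1
G(17) = mex{1,0,0,1} = 2
G(18) = mex{2,1,1,2} = 0
G(19) = mex{0,2,2,0} = 1
G(20) = mex{1,0,0,1} = 2
G(21) = mex{2,1,1,2} = 0
G(22) = mex{0,2,2,0} = 1
G(23) = mex{1,0,0,1} = 2
G(24) = mex{2,1,1,2} = 0
G(25) = mex{0,2,2,0} = 1
G(26) = mex{1,0,0,1} = 2
P-positions are exactly the n with G(n) = 0.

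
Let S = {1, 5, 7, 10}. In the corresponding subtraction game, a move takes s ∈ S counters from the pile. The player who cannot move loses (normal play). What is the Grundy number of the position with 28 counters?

n :  0  1  2  3  4  5  6  7  8  9 10 11 12 13 14 15 16 17 18 19 20 21 22 23 24 25 26 27 28
G :  0  1  0  1  0  1  0  1  0  1  2  3  2  3  2  3  2  0  1  0  1  0  1  0  1  0  1  2  3

3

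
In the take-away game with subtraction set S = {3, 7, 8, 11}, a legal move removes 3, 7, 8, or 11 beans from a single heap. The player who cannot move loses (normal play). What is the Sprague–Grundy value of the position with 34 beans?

0

G(0) = 0
G(1) = mex{} = 0
G(2) = mex{} = 0
G(3) = mex{0} = 1
G(4) = mex{0} = 1
G(5) = mex{0} = 1
G(6) = mex{1} = 0
G(7) = mex{1,0} = 2
G(8) = mex{1,0,0} = 2
G(9) = mex{0,0,0} = 1
G(10) = mex{2,1,0} = 3
G(11) = mex{2,1,1,0} = 3
G(12) = mex{1,1,1,0} = 2
G(13) = mex{3,0,1,0} = 2
G(14) = mex{3,2,0,1} = 4
G(15) = mex{2,2,2,1} = 0
G(16) = mex{2,1,2,1} = 0
G(17) = mex{4,3,1,0} = 2
G(18) = mex{0,3,3,2} = 1
G(19) = mex{0,2,3,2} = 1
G(20) = mex{2,2,2,1} = 0
G(21) = mex{1,4,2,3} = 0
G(22) = mex{1,0,4,3} = 2
G(23) = mex{0,0,0,2} = 1
G(24) = mex{0,2,0,2} = 1
G(25) = mex{2,1,2,4} = 0
G(26) = mex{1,1,1,0} = 2
G(27) = mex{1,0,1,0} = 2
G(28) = mex{0,0,0,2} = 1
G(29) = mex{2,2,0,1} = 3
G(30) = mex{2,1,2,1} = 0
G(31) = mex{1,1,1,0} = 2
G(32) = mex{3,0,1,0} = 2
G(33) = mex{0,2,0,2} = 1
G(34) = mex{2,2,2,1} = 0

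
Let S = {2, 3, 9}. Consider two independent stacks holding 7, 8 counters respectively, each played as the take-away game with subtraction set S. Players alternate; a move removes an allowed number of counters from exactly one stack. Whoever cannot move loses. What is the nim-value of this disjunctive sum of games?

All stacks use S = {2, 3, 9}:
n : 0 1 2 3 4 5 6 7 8
G : 0 0 1 1 2 0 0 1 1
Stack A: G(7) = 1.
Stack B: G(8) = 1.
Combined Grundy value = 1 ⊕ 1 = 0.

0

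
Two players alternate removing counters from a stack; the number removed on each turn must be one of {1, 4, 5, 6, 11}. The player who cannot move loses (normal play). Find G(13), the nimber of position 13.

n :  0  1  2  3  4  5  6  7  8  9 10 11 12 13
G :  0  1  0  1  2  3  2  3  4  0  1  4  0  1

1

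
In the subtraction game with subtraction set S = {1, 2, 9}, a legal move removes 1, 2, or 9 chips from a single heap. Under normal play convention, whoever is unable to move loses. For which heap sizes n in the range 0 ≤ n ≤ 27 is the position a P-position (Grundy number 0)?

0, 3, 6, 10, 13, 16, 20, 23, 26

n :  0  1  2  3  4  5  6  7  8  9 10 11 12 13 14 15 16 17 18 19 20 21 22 23 24 25 26 27
G :  0  1  2  0  1  2  0  1  2  3  0  1  2  0  1  2  0  1  2  3  0  1  2  0  1  2  0  1
P-positions are exactly the n with G(n) = 0.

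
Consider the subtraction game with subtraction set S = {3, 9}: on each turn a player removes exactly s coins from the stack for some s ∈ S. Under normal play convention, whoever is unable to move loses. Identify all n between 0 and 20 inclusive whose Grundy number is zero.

n :  0  1  2  3  4  5  6  7  8  9 10 11 12 13 14 15 16 17 18 19 20
G :  0  0  0  1  1  1  0  0  0  1  1  1  0  0  0  1  1  1  0  0  0
P-positions are exactly the n with G(n) = 0.

0, 1, 2, 6, 7, 8, 12, 13, 14, 18, 19, 20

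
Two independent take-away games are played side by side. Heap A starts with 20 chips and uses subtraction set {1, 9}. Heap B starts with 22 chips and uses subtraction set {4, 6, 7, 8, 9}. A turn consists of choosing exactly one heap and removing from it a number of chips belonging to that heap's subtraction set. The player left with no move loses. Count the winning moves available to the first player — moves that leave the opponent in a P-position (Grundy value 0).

4

Heap A, S = {1, 9}:
n :  0  1  2  3  4  5  6  7  8  9 10 11 12 13 14 15 16 17 18 19 20
G :  0  1  0  1  0  1  0  1  0  1  0  1  0  1  0  1  0  1  0  1  0
G_A(20) = 0.
Heap B, S = {4, 6, 7, 8, 9}:
G(0) = 0
G(1) = mex{} = 0
G(2) = mex{} = 0
G(3) = mex{} = 0
G(4) = mex{0} = 1
G(5) = mex{0} = 1
G(6) = mex{0,0} = 1
G(7) = mex{0,0,0} = 1
G(8) = mex{1,0,0,0} = 2
G(9) = mex{1,0,0,0,0} = 2
G(10) = mex{1,1,0,0,0} = 2
G(11) = mex{1,1,1,0,0} = 2
G(12) = mex{2,1,1,1,0} = 3
G(13) = mex{2,1,1,1,1} = 0
G(14) = mex{2,2,1,1,1} = 0
G(15) = mex{2,2,2,1,1} = 0
G(16) = mex{3,2,2,2,1} = 0
G(17) = mex{0,2,2,2,2} = 1
G(18) = mex{0,3,2,2,2} = 1
G(19) = mex{0,0,3,2,2} = 1
G(20) = mex{0,0,0,3,2} = 1
G(21) = mex{1,0,0,0,3} = 2
G(22) = mex{1,0,0,0,0} = 2
G_B(22) = 2.
Combined Grundy value = 0 ⊕ 2 = 2.
A winning move leaves total XOR = 0, i.e. changes one component's Grundy value g to g ⊕ X where X is the current total.
Heap A: need g' = 0⊕2 = 2. Options: 20−1→G=1, 20−9→G=1. Hits: 0.
Heap B: need g' = 2⊕2 = 0. Options: 22−4→G=1, 22−6→G=0, 22−7→G=0, 22−8→G=0, 22−9→G=0. Hits: 4.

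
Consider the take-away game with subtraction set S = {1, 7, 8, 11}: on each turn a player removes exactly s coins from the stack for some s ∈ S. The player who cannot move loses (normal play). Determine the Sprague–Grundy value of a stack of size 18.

0

n :  0  1  2  3  4  5  6  7  8  9 10 11 12 13 14 15 16 17 18
G :  0  1  0  1  0  1  0  1  2  3  2  3  2  3  2  3  0  1  0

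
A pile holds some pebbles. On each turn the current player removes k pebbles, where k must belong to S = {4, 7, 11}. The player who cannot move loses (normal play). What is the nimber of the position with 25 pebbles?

n :  0  1  2  3  4  5  6  7  8  9 10 11 12 13 14 15 16 17 18 19 20 21 22 23 24 25
G :  0  0  0  0  1  1  1  1  2  2  2  2  3  3  3  0  0  0  0  1  1  1  1  2  2  2

2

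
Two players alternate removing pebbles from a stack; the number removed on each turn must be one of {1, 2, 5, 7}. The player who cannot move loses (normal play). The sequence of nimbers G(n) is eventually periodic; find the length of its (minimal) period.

n :  0  1  2  3  4  5  6  7  8  9 10 11 12 13 14
G :  0  1  2  0  1  2  0  1  2  0  1  2  0  1  2
G(n+3) = G(n) holds for n = 0,…,6 (a full window of length max(S) = 7), so the sequence is purely periodic with period 3.

3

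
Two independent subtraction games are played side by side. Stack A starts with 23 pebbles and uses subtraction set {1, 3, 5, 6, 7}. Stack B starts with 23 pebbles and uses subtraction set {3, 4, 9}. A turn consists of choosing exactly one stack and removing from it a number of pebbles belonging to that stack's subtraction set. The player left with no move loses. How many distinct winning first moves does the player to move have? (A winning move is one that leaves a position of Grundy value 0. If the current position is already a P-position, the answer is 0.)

Stack A, S = {1, 3, 5, 6, 7}:
G(0) = 0
G(1) = mex{0} = 1
G(2) = mex{1} = 0
G(3) = mex{0,0} = 1
G(4) = mex{1,1} = 0
G(5) = mex{0,0,0} = 1
G(6) = mex{1,1,1,0} = 2
G(7) = mex{2,0,0,1,0} = 3
G(8) = mex{3,1,1,0,1} = 2
G(9) = mex{2,2,0,1,0} = 3
G(10) = mex{3,3,1,0,1} = 2
G(11) = mex{2,2,2,1,0} = 3
G(12) = mex{3,3,3,2,1} = 0
G(13) = mex{0,2,2,3,2} = 1
G(14) = mex{1,3,3,2,3} = 0
G(15) = mex{0,0,2,3,2} = 1
G(16) = mex{1,1,3,2,3} = 0
G(17) = mex{0,0,0,3,2} = 1
G(18) = mex{1,1,1,0,3} = 2
G(19) = mex{2,0,0,1,0} = 3
G(20) = mex{3,1,1,0,1} = 2
G(21) = mex{2,2,0,1,0} = 3
G(22) = mex{3,3,1,0,1} = 2
G(23) = mex{2,2,2,1,0} = 3
G_A(23) = 3.
Stack B, S = {3, 4, 9}:
n :  0  1  2  3  4  5  6  7  8  9 10 11 12 13 14 15 16 17 18 19 20 21 22 23
G :  0  0  0  1  1  1  2  0  0  3  1  1  2  0  0  0  1  1  1  2  0  0  3  1
G_B(23) = 1.
Combined Grundy value = 3 ⊕ 1 = 2.
A winning move leaves total XOR = 0, i.e. changes one component's Grundy value g to g ⊕ X where X is the current total.
Stack A: need g' = 3⊕2 = 1. Options: 23−1→G=2, 23−3→G=2, 23−5→G=2, 23−6→G=1, 23−7→G=0. Hits: 1.
Stack B: need g' = 1⊕2 = 3. Options: 23−3→G=0, 23−4→G=2, 23−9→G=0. Hits: 0.

1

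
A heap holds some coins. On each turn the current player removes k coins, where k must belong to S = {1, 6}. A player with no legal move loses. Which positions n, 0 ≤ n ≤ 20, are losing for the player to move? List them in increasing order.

0, 2, 4, 7, 9, 11, 14, 16, 18

n :  0  1  2  3  4  5  6  7  8  9 10 11 12 13 14 15 16 17 18 19 20
G :  0  1  0  1  0  1  2  0  1  0  1  0  1  2  0  1  0  1  0  1  2
P-positions are exactly the n with G(n) = 0.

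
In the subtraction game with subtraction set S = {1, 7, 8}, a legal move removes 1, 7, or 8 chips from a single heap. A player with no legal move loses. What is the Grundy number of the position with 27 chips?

n :  0  1  2  3  4  5  6  7  8  9 10 11 12 13 14 15 16 17 18 19 20 21 22 23 24 25 26 27
G :  0  1  0  1  0  1  0  1  2  3  2  3  2  3  2  0  1  0  1  0  1  0  1  2  3  2  3  2

2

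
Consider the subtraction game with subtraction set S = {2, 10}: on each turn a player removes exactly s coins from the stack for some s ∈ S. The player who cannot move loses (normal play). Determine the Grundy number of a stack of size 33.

0

G(0) = 0
G(1) = mex{} = 0
G(2) = mex{0} = 1
G(3) = mex{0} = 1
G(4) = mex{1} = 0
G(5) = mex{1} = 0
G(6) = mex{0} = 1
G(7) = mex{0} = 1
G(8) = mex{1} = 0
G(9) = mex{1} = 0
G(10) = mex{0,0} = 1
G(11) = mex{0,0} = 1
G(12) = mex{1,1} = 0
G(13) = mex{1,1} = 0
G(14) = mex{0,0} = 1
G(15) = mex{0,0} = 1
G(16) = mex{1,1} = 0
G(17) = mex{1,1} = 0
G(18) = mex{0,0} = 1
G(19) = mex{0,0} = 1
G(20) = mex{1,1} = 0
G(21) = mex{1,1} = 0
G(22) = mex{0,0} = 1
G(23) = mex{0,0} = 1
G(24) = mex{1,1} = 0
G(25) = mex{1,1} = 0
G(26) = mex{0,0} = 1
G(27) = mex{0,0} = 1
G(28) = mex{1,1} = 0
G(29) = mex{1,1} = 0
G(30) = mex{0,0} = 1
G(31) = mex{0,0} = 1
G(32) = mex{1,1} = 0
G(33) = mex{1,1} = 0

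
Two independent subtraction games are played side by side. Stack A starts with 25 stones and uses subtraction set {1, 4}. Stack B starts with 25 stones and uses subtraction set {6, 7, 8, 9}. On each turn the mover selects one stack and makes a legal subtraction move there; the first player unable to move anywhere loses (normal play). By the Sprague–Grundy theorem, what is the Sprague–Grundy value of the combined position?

Stack A, S = {1, 4}:
n :  0  1  2  3  4  5  6  7  8  9 10 11 12 13 14 15 16 17 18 19 20 21 22 23 24 25
G :  0  1  0  1  2  0  1  0  1  2  0  1  0  1  2  0  1  0  1  2  0  1  0  1  2  0
G_A(25) = 0.
Stack B, S = {6, 7, 8, 9}:
n :  0  1  2  3  4  5  6  7  8  9 10 11 12 13 14 15 16 17 18 19 20 21 22 23 24 25
G :  0  0  0  0  0  0  1  1  1  1  1  1  2  2  2  0  0  0  0  0  0  1  1  1  1  1
G_B(25) = 1.
Combined Grundy value = 0 ⊕ 1 = 1.

1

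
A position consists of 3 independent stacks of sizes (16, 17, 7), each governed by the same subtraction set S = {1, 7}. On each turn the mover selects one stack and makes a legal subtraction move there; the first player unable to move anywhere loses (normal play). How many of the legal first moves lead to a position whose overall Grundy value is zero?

0

All stacks use S = {1, 7}:
G(0) = 0
G(1) = mex{0} = 1
G(2) = mex{1} = 0
G(3) = mex{0} = 1
G(4) = mex{1} = 0
G(5) = mex{0} = 1
G(6) = mex{1} = 0
G(7) = mex{0,0} = 1
G(8) = mex{1,1} = 0
G(9) = mex{0,0} = 1
G(10) = mex{1,1} = 0
G(11) = mex{0,0} = 1
G(12) = mex{1,1} = 0
G(13) = mex{0,0} = 1
G(14) = mex{1,1} = 0
G(15) = mex{0,0} = 1
G(16) = mex{1,1} = 0
G(17) = mex{0,0} = 1
Stack A: G(16) = 0.
Stack B: G(17) = 1.
Stack C: G(7) = 1.
Combined Grundy value = 0 ⊕ 1 ⊕ 1 = 0.
A winning move leaves total XOR = 0, i.e. changes one component's Grundy value g to g ⊕ X where X is the current total.
Stack A: target g' = 0⊕0 = 0, but every legal move changes the Grundy value (mex property), so 0 moves.
Stack B: target g' = 1⊕0 = 1, but every legal move changes the Grundy value (mex property), so 0 moves.
Stack C: target g' = 1⊕0 = 1, but every legal move changes the Grundy value (mex property), so 0 moves.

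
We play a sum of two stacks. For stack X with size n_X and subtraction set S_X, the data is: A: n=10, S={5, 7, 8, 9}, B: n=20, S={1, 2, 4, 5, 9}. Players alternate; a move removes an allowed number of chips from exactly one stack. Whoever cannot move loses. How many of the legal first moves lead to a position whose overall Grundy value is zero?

3

Stack A, S = {5, 7, 8, 9}:
G(0) = 0
G(1) = mex{} = 0
G(2) = mex{} = 0
G(3) = mex{} = 0
G(4) = mex{} = 0
G(5) = mex{0} = 1
G(6) = mex{0} = 1
G(7) = mex{0,0} = 1
G(8) = mex{0,0,0} = 1
G(9) = mex{0,0,0,0} = 1
G(10) = mex{1,0,0,0} = 2
G_A(10) = 2.
Stack B, S = {1, 2, 4, 5, 9}:
n :  0  1  2  3  4  5  6  7  8  9 10 11 12 13 14 15 16 17 18 19 20
G :  0  1  2  0  1  2  0  1  2  3  4  5  3  0  1  2  0  1  2  0  1
G_B(20) = 1.
Combined Grundy value = 2 ⊕ 1 = 3.
A winning move leaves total XOR = 0, i.e. changes one component's Grundy value g to g ⊕ X where X is the current total.
Stack A: need g' = 2⊕3 = 1. Options: 10−5→G=1, 10−7→G=0, 10−8→G=0, 10−9→G=0. Hits: 1.
Stack B: need g' = 1⊕3 = 2. Options: 20−1→G=0, 20−2→G=2, 20−4→G=0, 20−5→G=2, 20−9→G=5. Hits: 2.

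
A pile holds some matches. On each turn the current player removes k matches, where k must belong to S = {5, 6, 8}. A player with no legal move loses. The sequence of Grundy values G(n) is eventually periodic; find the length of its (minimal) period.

G(0) = 0
G(1) = mex{} = 0
G(2) = mex{} = 0
G(3) = mex{} = 0
G(4) = mex{} = 0
G(5) = mex{0} = 1
G(6) = mex{0,0} = 1
G(7) = mex{0,0} = 1
G(8) = mex{0,0,0} = 1
G(9) = mex{0,0,0} = 1
G(10) = mex{1,0,0} = 2
G(11) = mex{1,1,0} = 2
G(12) = mex{1,1,0} = 2
G(13) = mex{1,1,1} = 0
G(14) = mex{1,1,1} = 0
G(15) = mex{2,1,1} = 0
G(16) = mex{2,2,1} = 0
G(17) = mex{2,2,1} = 0
G(18) = mex{0,2,2} = 1
G(19) = mex{0,0,2} = 1
G(20) = mex{0,0,2} = 1
G(21) = mex{0,0,0} = 1
G(22) = mex{0,0,0} = 1
G(23) = mex{1,0,0} = 2
G(24) = mex{1,1,0} = 2
G(25) = mex{1,1,0} = 2
G(26) = mex{1,1,1} = 0
G(27) = mex{1,1,1} = 0
G(n+13) = G(n) holds for n = 0,…,7 (a full window of length max(S) = 8), so the sequence is purely periodic with period 13.

13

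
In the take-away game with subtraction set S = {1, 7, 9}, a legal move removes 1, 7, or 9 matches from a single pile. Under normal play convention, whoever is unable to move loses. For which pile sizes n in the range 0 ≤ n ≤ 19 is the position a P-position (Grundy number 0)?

0, 2, 4, 6, 8, 10, 12, 14, 16, 18

G(0) = 0
G(1) = mex{0} = 1
G(2) = mex{1} = 0
G(3) = mex{0} = 1
G(4) = mex{1} = 0
G(5) = mex{0} = 1
G(6) = mex{1} = 0
G(7) = mex{0,0} = 1
G(8) = mex{1,1} = 0
G(9) = mex{0,0,0} = 1
G(10) = mex{1,1,1} = 0
G(11) = mex{0,0,0} = 1
G(12) = mex{1,1,1} = 0
G(13) = mex{0,0,0} = 1
G(14) = mex{1,1,1} = 0
G(15) = mex{0,0,0} = 1
G(16) = mex{1,1,1} = 0
G(17) = mex{0,0,0} = 1
G(18) = mex{1,1,1} = 0
G(19) = mex{0,0,0} = 1
P-positions are exactly the n with G(n) = 0.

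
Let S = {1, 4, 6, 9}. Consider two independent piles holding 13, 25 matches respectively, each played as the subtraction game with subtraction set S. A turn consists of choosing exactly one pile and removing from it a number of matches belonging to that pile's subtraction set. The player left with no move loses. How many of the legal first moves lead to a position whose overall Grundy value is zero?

4

All piles use S = {1, 4, 6, 9}:
G(0) = 0
G(1) = mex{0} = 1
G(2) = mex{1} = 0
G(3) = mex{0} = 1
G(4) = mex{1,0} = 2
G(5) = mex{2,1} = 0
G(6) = mex{0,0,0} = 1
G(7) = mex{1,1,1} = 0
G(8) = mex{0,2,0} = 1
G(9) = mex{1,0,1,0} = 2
G(10) = mex{2,1,2,1} = 0
G(11) = mex{0,0,0,0} = 1
G(12) = mex{1,1,1,1} = 0
G(13) = mex{0,2,0,2} = 1
G(14) = mex{1,0,1,0} = 2
G(15) = mex{2,1,2,1} = 0
G(16) = mex{0,0,0,0} = 1
G(17) = mex{1,1,1,1} = 0
G(18) = mex{0,2,0,2} = 1
G(19) = mex{1,0,1,0} = 2
G(20) = mex{2,1,2,1} = 0
G(21) = mex{0,0,0,0} = 1
G(22) = mex{1,1,1,1} = 0
G(23) = mex{0,2,0,2} = 1
G(24) = mex{1,0,1,0} = 2
G(25) = mex{2,1,2,1} = 0
Pile A: G(13) = 1.
Pile B: G(25) = 0.
Combined Grundy value = 1 ⊕ 0 = 1.
A winning move leaves total XOR = 0, i.e. changes one component's Grundy value g to g ⊕ X where X is the current total.
Pile A: need g' = 1⊕1 = 0. Options: 13−1→G=0, 13−4→G=2, 13−6→G=0, 13−9→G=2. Hits: 2.
Pile B: need g' = 0⊕1 = 1. Options: 25−1→G=2, 25−4→G=1, 25−6→G=2, 25−9→G=1. Hits: 2.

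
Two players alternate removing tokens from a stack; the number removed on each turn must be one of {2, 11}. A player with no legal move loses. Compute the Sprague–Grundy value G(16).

G(0) = 0
G(1) = mex{} = 0
G(2) = mex{0} = 1
G(3) = mex{0} = 1
G(4) = mex{1} = 0
G(5) = mex{1} = 0
G(6) = mex{0} = 1
G(7) = mex{0} = 1
G(8) = mex{1} = 0
G(9) = mex{1} = 0
G(10) = mex{0} = 1
G(11) = mex{0,0} = 1
G(12) = mex{1,0} = 2
G(13) = mex{1,1} = 0
G(14) = mex{2,1} = 0
G(15) = mex{0,0} = 1
G(16) = mex{0,0} = 1

1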